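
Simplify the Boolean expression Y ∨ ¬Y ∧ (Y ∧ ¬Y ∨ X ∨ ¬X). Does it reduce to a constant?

True

Y ∨ ¬Y ∧ (Y ∧ ¬Y ∨ X ∨ ¬X)
= Y ∨ ¬Y ∧ (X ∨ ¬X)   — complement / identity
= Y ∨ ¬Y   — complement / identity
= True   — complement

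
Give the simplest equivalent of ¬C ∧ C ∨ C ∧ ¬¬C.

C

¬C ∧ C ∨ C ∧ ¬¬C
= ¬C ∧ C ∨ C ∧ C
= C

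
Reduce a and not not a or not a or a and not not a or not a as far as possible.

a and not not a or not a or a and not not a or not a
= a and not not a or not a   (idempotence)
= a and a or not a   (double negation)
= a or not a   (idempotence)
= True   (complement)

True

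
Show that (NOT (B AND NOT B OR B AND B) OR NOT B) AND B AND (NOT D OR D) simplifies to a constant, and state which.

FALSE

(NOT (B AND NOT B OR B AND B) OR NOT B) AND B AND (NOT D OR D)
= (NOT (B AND NOT B OR B AND B) OR NOT B) AND B   — complement / identity
= (NOT B OR NOT B) AND B   — distribution
= NOT B AND B   — idempotence
= FALSE   — complement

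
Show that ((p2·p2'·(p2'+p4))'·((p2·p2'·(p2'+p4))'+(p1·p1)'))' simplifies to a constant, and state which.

((p2·p2'·(p2'+p4))'·((p2·p2'·(p2'+p4))'+(p1·p1)'))'
= ((p2·p2'·(p2'+p4))'·((p2·p2'·(p2'+p4))'+p1'))'   — idempotence
= ((p2·p2'·(p2'+p4))')'   — absorption
= p2·p2'·(p2'+p4)   — double negation
= p2·p2'   — absorption
= 0   — complement

0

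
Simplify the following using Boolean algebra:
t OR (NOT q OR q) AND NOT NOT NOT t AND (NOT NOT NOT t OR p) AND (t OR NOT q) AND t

t OR (NOT q OR q) AND NOT NOT NOT t AND (NOT NOT NOT t OR p) AND (t OR NOT q) AND t
= t OR (NOT q OR q) AND NOT NOT NOT t AND (t OR NOT q) AND t   [absorption]
= t OR NOT NOT NOT t AND (t OR NOT q) AND t   [complement / identity]
= t OR NOT NOT NOT t AND t   [absorption]
= t OR NOT t AND t   [double negation]
= t   [complement / identity]

t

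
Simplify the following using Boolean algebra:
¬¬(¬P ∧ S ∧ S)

¬¬(¬P ∧ S ∧ S)
= ¬¬(¬P ∧ S)   — idempotence
= ¬P ∧ S   — double negation

¬P ∧ S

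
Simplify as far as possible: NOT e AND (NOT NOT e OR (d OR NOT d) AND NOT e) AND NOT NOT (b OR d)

NOT e AND (b OR d)

NOT e AND (NOT NOT e OR (d OR NOT d) AND NOT e) AND NOT NOT (b OR d)
= NOT e AND (e OR (d OR NOT d) AND NOT e) AND NOT NOT (b OR d)   — double negation
= NOT e AND (e OR NOT e) AND NOT NOT (b OR d)   — complement / identity
= NOT e AND NOT NOT (b OR d)   — complement / identity
= NOT e AND (b OR d)   — double negation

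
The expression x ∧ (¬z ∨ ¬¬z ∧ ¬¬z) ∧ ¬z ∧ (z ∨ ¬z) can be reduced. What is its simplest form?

x ∧ (¬z ∨ ¬¬z ∧ ¬¬z) ∧ ¬z ∧ (z ∨ ¬z)
= x ∧ (¬z ∨ ¬¬z) ∧ ¬z ∧ (z ∨ ¬z)
= x ∧ (¬z ∨ z) ∧ ¬z ∧ (z ∨ ¬z)
= x ∧ ¬z ∧ (z ∨ ¬z)
= x ∧ ¬z

x ∧ ¬z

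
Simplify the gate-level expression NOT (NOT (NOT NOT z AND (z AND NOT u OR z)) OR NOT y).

NOT (NOT (NOT NOT z AND (z AND NOT u OR z)) OR NOT y)
= NOT (NOT (NOT NOT z AND z) OR NOT y)   — absorption
= NOT (NOT (z AND z) OR NOT y)   — double negation
= z AND z AND y   — De Morgan
= z AND y   — idempotence

z AND y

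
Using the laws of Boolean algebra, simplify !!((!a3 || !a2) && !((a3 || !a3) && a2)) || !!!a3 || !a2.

!a3 || !a2

!!((!a3 || !a2) && !((a3 || !a3) && a2)) || !!!a3 || !a2
= (!a3 || !a2) && !((a3 || !a3) && a2) || !!!a3 || !a2   (double negation)
= (!a3 || !a2) && !((a3 || !a3) && a2) || !a3 || !a2   (double negation)
= (!a3 || !a2) && !a2 || !a3 || !a2   (complement / identity)
= !a3 || !a2   (absorption)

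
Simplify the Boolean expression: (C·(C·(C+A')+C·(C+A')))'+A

(C·(C·(C+A')+C·(C+A')))'+A
= (C·C·(C+A'))'+A
= (C·C)'+A
= C'+A

C'+A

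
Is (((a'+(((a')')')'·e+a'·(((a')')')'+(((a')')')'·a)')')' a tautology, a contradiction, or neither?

contradiction

(((a'+(((a')')')'·e+a'·(((a')')')'+(((a')')')'·a)')')'
= (a'+(((a')')')'·e+a'·(((a')')')'+(((a')')')'·a)'   — double negation
= (a'+(((a')')')'·e+(((a')')')')'   — distribution
= (a'+(((a')')')')'   — absorption
= a·((a')')'   — De Morgan
= a·a'   — double negation
= 0   — complement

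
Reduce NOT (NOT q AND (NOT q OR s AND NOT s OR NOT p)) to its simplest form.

NOT (NOT q AND (NOT q OR s AND NOT s OR NOT p))
= NOT (NOT q AND (NOT q OR NOT p))   [complement / identity]
= NOT NOT q   [absorption]
= q   [double negation]

q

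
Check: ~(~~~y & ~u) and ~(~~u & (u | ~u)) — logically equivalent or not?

E1: ~(~~~y & ~u)
    = ~(~y & ~u)
    = y | u
E2: ~(~~u & (u | ~u))
    = ~(u & (u | ~u))
    = ~u
These differ: at u=1, y=0, E1 = 1 but E2 = 0.

No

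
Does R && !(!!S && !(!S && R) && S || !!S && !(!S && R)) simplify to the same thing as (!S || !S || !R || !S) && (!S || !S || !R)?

No

E1: R && !(!!S && !(!S && R) && S || !!S && !(!S && R))
    = R && !(!!S && !(!S && R))   [absorption]
    = R && (!S || !S && R)   [De Morgan]
    = R && !S   [absorption]
E2: (!S || !S || !R || !S) && (!S || !S || !R)
    = !S || !S || !R   [absorption]
    = !S || !R   [idempotence]
These differ: at R=0, S=0, E1 = 0 but E2 = 1.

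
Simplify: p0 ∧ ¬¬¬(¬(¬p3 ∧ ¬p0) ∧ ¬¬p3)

p0 ∧ ¬¬¬(¬(¬p3 ∧ ¬p0) ∧ ¬¬p3)
= p0 ∧ ¬¬(¬p3 ∧ ¬p0 ∨ ¬p3)   (De Morgan)
= p0 ∧ (¬p3 ∧ ¬p0 ∨ ¬p3)   (double negation)
= p0 ∧ ¬p3   (absorption)

p0 ∧ ¬p3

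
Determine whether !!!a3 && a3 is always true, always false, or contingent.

always false

!!!a3 && a3
= !a3 && a3   (double negation)
= false   (complement)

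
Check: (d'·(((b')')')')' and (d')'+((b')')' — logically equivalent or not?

Yes

E1: (d'·(((b')')')')'
    = (d'·(b')')'   [double negation]
    = d+b'   [De Morgan]
E2: (d')'+((b')')'
    = d+((b')')'   [double negation]
    = d+b'   [double negation]
Both reduce to d+b', so they are equivalent.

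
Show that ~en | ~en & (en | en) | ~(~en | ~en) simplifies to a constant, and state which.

1

~en | ~en & (en | en) | ~(~en | ~en)
= ~en | ~en & (en | en) | en & en   — De Morgan
= ~en | ~en & en | en & en   — idempotence
= ~en | en   — distribution
= 1   — complement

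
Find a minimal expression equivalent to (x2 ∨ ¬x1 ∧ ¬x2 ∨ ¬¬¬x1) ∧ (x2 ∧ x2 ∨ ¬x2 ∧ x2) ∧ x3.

(x2 ∨ ¬x1 ∧ ¬x2 ∨ ¬¬¬x1) ∧ (x2 ∧ x2 ∨ ¬x2 ∧ x2) ∧ x3
= (x2 ∨ ¬x1 ∧ ¬x2 ∨ ¬x1) ∧ (x2 ∧ x2 ∨ ¬x2 ∧ x2) ∧ x3   — double negation
= (x2 ∨ ¬x1 ∧ ¬x2 ∨ ¬x1) ∧ x2 ∧ x3   — distribution
= (x2 ∨ ¬x1) ∧ x2 ∧ x3   — absorption
= x2 ∧ x3   — absorption

x2 ∧ x3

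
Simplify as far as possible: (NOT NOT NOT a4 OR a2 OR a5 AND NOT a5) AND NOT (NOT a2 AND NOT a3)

(NOT NOT NOT a4 OR a2 OR a5 AND NOT a5) AND NOT (NOT a2 AND NOT a3)
= (NOT NOT NOT a4 OR a2 OR a5 AND NOT a5) AND (a2 OR a3)   (De Morgan)
= (NOT a4 OR a2 OR a5 AND NOT a5) AND (a2 OR a3)   (double negation)
= (NOT a4 OR a2) AND (a2 OR a3)   (complement / identity)
= NOT a4 AND a3 OR a2   (distribution)

NOT a4 AND a3 OR a2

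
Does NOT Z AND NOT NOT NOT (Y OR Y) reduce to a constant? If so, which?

NOT Z AND NOT NOT NOT (Y OR Y)
= NOT Z AND NOT NOT NOT Y   — idempotence
= NOT Z AND NOT Y   — double negation
This depends on Y, Z, so it is not a constant.

no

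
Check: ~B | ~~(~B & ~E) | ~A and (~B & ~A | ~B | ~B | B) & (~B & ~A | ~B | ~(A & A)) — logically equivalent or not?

E1: ~B | ~~(~B & ~E) | ~A
    = ~B | ~B & ~E | ~A
    = ~B | ~A
E2: (~B & ~A | ~B | ~B | B) & (~B & ~A | ~B | ~(A & A))
    = ~B & ~A | ~B | (~B | B) & ~(A & A)
    = ~B | (~B | B) & ~(A & A)
    = ~B | (~B | B) & ~A
    = ~B | ~A
Both reduce to ~B | ~A, so they are equivalent.

Yes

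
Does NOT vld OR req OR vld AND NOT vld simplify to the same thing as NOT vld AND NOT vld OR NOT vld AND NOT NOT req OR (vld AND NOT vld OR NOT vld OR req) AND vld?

E1: NOT vld OR req OR vld AND NOT vld
    = NOT vld OR req   (complement / identity)
E2: NOT vld AND NOT vld OR NOT vld AND NOT NOT req OR (vld AND NOT vld OR NOT vld OR req) AND vld
    = NOT vld AND NOT vld OR NOT vld AND NOT NOT req OR (NOT vld OR req) AND vld   (complement / identity)
    = NOT vld AND (NOT vld OR NOT NOT req) OR (NOT vld OR req) AND vld   (distribution)
    = NOT vld AND (NOT vld OR req) OR (NOT vld OR req) AND vld   (double negation)
    = NOT vld OR req   (distribution)
Both reduce to NOT vld OR req, so they are equivalent.

Yes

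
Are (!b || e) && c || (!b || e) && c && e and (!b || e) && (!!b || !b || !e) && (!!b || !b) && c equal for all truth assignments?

E1: (!b || e) && c || (!b || e) && c && e
    = (!b || e) && c
E2: (!b || e) && (!!b || !b || !e) && (!!b || !b) && c
    = (!b || e) && (!!b || !b) && c
    = (!b || e) && (b || !b) && c
    = (!b || e) && c
Both reduce to (!b || e) && c, so they are equivalent.

Yes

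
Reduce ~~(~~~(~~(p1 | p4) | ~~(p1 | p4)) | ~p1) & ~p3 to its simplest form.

~p1 & ~p3

~~(~~~(~~(p1 | p4) | ~~(p1 | p4)) | ~p1) & ~p3
= ~~(~~(~(p1 | p4) & ~(p1 | p4)) | ~p1) & ~p3
= ~~(~(p1 | p4) & ~(p1 | p4) | ~p1) & ~p3
= ~~(~(p1 | p4) | ~p1) & ~p3
= ~((p1 | p4) & p1) & ~p3
= ~p1 & ~p3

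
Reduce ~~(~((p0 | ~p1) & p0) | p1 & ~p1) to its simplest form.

~~(~((p0 | ~p1) & p0) | p1 & ~p1)
= ~~~((p0 | ~p1) & p0)
= ~((p0 | ~p1) & p0)
= ~p0

~p0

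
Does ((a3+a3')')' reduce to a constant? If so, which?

yes, True

((a3+a3')')'
= a3+a3'
= 1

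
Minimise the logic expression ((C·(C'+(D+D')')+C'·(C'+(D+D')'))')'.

C'

((C·(C'+(D+D')')+C'·(C'+(D+D')'))')'
= ((C'+(D+D')')')'
= (C·(D+D'))'
= C'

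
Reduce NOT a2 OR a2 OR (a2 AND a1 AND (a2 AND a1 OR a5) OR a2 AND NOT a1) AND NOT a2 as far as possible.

TRUE

NOT a2 OR a2 OR (a2 AND a1 AND (a2 AND a1 OR a5) OR a2 AND NOT a1) AND NOT a2
= NOT a2 OR a2 OR (a2 AND a1 OR a2 AND NOT a1) AND NOT a2   (absorption)
= NOT a2 OR a2 OR a2 AND NOT a2   (distribution)
= NOT a2 OR a2   (complement / identity)
= TRUE   (complement)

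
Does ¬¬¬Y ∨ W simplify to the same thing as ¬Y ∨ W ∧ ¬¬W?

Yes

E1: ¬¬¬Y ∨ W
    = ¬Y ∨ W   (double negation)
E2: ¬Y ∨ W ∧ ¬¬W
    = ¬Y ∨ W ∧ W   (double negation)
    = ¬Y ∨ W   (idempotence)
Both reduce to ¬Y ∨ W, so they are equivalent.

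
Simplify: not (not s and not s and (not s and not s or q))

not (not s and not s and (not s and not s or q))
= not (not s and not s)   — absorption
= s or s   — De Morgan
= s   — idempotence

s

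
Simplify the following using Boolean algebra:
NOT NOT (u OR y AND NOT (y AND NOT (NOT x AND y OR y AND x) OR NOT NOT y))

u

NOT NOT (u OR y AND NOT (y AND NOT (NOT x AND y OR y AND x) OR NOT NOT y))
= NOT NOT (u OR y AND NOT (y AND NOT y OR NOT NOT y))   [distribution]
= NOT NOT (u OR y AND NOT (y AND NOT y OR y))   [double negation]
= NOT NOT (u OR y AND NOT y)   [complement / identity]
= NOT NOT u   [complement / identity]
= u   [double negation]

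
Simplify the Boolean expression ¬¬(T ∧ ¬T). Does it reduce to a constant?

¬¬(T ∧ ¬T)
= T ∧ ¬T
= False

False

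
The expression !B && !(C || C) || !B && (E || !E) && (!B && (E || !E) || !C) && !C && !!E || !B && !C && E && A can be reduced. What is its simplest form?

!B && !C

!B && !(C || C) || !B && (E || !E) && (!B && (E || !E) || !C) && !C && !!E || !B && !C && E && A
= !B && !(C || C) || !B && (E || !E) && !C && !!E || !B && !C && E && A
= !B && !(C || C) || !B && !C && !!E || !B && !C && E && A
= !B && !C || !B && !C && !!E || !B && !C && E && A
= !B && !C || !B && !C && E || !B && !C && E && A
= !B && !C || !B && !C && E
= !B && !C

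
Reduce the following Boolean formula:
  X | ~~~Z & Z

X

X | ~~~Z & Z
= X | ~Z & Z   (double negation)
= X   (complement / identity)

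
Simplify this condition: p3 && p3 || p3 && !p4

p3

p3 && p3 || p3 && !p4
= (p3 || !p4) && p3   [distribution]
= p3   [absorption]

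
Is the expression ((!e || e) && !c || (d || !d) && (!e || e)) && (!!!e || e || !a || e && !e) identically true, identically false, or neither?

((!e || e) && !c || (d || !d) && (!e || e)) && (!!!e || e || !a || e && !e)
= ((!e || e) && !c || (d || !d) && (!e || e)) && (!!!e || e || !a)   (complement / identity)
= ((!e || e) && !c || !e || e) && (!!!e || e || !a)   (complement / identity)
= (!e || e) && (!!!e || e || !a)   (absorption)
= (!e || e) && (!e || e || !a)   (double negation)
= !e || e   (absorption)
= true   (complement)

identically true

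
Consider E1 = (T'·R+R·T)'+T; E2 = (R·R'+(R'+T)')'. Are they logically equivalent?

E1: (T'·R+R·T)'+T
    = R'+T   (distribution)
E2: (R·R'+(R'+T)')'
    = ((R'+T)')'   (complement / identity)
    = R'+T   (double negation)
Both reduce to R'+T, so they are equivalent.

Yes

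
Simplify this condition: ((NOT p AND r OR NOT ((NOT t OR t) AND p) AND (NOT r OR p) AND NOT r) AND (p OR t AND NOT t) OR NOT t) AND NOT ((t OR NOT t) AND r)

((NOT p AND r OR NOT ((NOT t OR t) AND p) AND (NOT r OR p) AND NOT r) AND (p OR t AND NOT t) OR NOT t) AND NOT ((t OR NOT t) AND r)
= ((NOT p AND r OR NOT ((NOT t OR t) AND p) AND (NOT r OR p) AND NOT r) AND (p OR t AND NOT t) OR NOT t) AND NOT r   (complement / identity)
= ((NOT p AND r OR NOT ((NOT t OR t) AND p) AND (NOT r OR p) AND NOT r) AND p OR NOT t) AND NOT r   (complement / identity)
= ((NOT p AND r OR NOT p AND (NOT r OR p) AND NOT r) AND p OR NOT t) AND NOT r   (complement / identity)
= ((NOT p AND r OR NOT p AND NOT r) AND p OR NOT t) AND NOT r   (absorption)
= (NOT p AND p OR NOT t) AND NOT r   (distribution)
= NOT t AND NOT r   (complement / identity)

NOT t AND NOT r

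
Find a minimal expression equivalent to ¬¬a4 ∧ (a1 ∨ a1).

a4 ∧ a1

¬¬a4 ∧ (a1 ∨ a1)
= ¬¬a4 ∧ a1   (idempotence)
= a4 ∧ a1   (double negation)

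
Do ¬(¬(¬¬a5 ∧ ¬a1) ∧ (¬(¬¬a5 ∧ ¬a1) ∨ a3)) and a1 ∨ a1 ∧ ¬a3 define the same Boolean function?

E1: ¬(¬(¬¬a5 ∧ ¬a1) ∧ (¬(¬¬a5 ∧ ¬a1) ∨ a3))
    = ¬¬(¬¬a5 ∧ ¬a1)   — absorption
    = ¬¬(a5 ∧ ¬a1)   — double negation
    = a5 ∧ ¬a1   — double negation
E2: a1 ∨ a1 ∧ ¬a3
    = a1   — absorption
These differ: at a1=1, a3=0, a5=1, E1 = 0 but E2 = 1.

No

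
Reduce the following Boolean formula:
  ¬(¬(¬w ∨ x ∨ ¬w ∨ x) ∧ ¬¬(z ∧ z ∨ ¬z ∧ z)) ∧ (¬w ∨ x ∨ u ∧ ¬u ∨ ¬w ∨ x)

¬(¬(¬w ∨ x ∨ ¬w ∨ x) ∧ ¬¬(z ∧ z ∨ ¬z ∧ z)) ∧ (¬w ∨ x ∨ u ∧ ¬u ∨ ¬w ∨ x)
= ¬(¬(¬w ∨ x ∨ ¬w ∨ x) ∧ ¬¬z) ∧ (¬w ∨ x ∨ u ∧ ¬u ∨ ¬w ∨ x)   (distribution)
= (¬w ∨ x ∨ ¬w ∨ x ∨ ¬z) ∧ (¬w ∨ x ∨ u ∧ ¬u ∨ ¬w ∨ x)   (De Morgan)
= (¬w ∨ x ∨ ¬w ∨ x ∨ ¬z) ∧ (¬w ∨ x ∨ ¬w ∨ x)   (complement / identity)
= ¬w ∨ x ∨ ¬w ∨ x   (absorption)
= ¬w ∨ x   (idempotence)

¬w ∨ x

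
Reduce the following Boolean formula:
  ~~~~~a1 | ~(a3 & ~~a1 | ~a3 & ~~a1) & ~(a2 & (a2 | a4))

~~~~~a1 | ~(a3 & ~~a1 | ~a3 & ~~a1) & ~(a2 & (a2 | a4))
= ~~~~~a1 | ~~~a1 & ~(a2 & (a2 | a4))
= ~~~~~a1 | ~~~a1 & ~a2
= ~~~a1 | ~~~a1 & ~a2
= ~~~a1
= ~a1

~a1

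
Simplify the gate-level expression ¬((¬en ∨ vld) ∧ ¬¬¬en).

¬((¬en ∨ vld) ∧ ¬¬¬en)
= ¬((¬en ∨ vld) ∧ ¬en)   (double negation)
= ¬¬en   (absorption)
= en   (double negation)

en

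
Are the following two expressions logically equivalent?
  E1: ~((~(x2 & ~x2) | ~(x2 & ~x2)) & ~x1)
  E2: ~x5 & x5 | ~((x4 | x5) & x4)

E1: ~((~(x2 & ~x2) | ~(x2 & ~x2)) & ~x1)
    = ~(~(x2 & ~x2) & ~x1)   — idempotence
    = x2 & ~x2 | x1   — De Morgan
    = x1   — complement / identity
E2: ~x5 & x5 | ~((x4 | x5) & x4)
    = ~((x4 | x5) & x4)   — complement / identity
    = ~x4   — absorption
These differ: at x1=0, x2=0, x4=0, x5=1, E1 = 0 but E2 = 1.

No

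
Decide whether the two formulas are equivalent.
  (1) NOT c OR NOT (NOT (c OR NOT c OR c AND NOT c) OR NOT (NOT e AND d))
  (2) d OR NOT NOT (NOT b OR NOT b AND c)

E1: NOT c OR NOT (NOT (c OR NOT c OR c AND NOT c) OR NOT (NOT e AND d))
    = NOT c OR (c OR NOT c OR c AND NOT c) AND NOT e AND d   (De Morgan)
    = NOT c OR (c OR NOT c) AND NOT e AND d   (complement / identity)
    = NOT c OR NOT e AND d   (complement / identity)
E2: d OR NOT NOT (NOT b OR NOT b AND c)
    = d OR NOT NOT NOT b   (absorption)
    = d OR NOT b   (double negation)
These differ: at b=1, c=0, d=0, e=1, E1 = 1 but E2 = 0.

No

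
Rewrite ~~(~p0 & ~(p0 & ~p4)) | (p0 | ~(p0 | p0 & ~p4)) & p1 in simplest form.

~~(~p0 & ~(p0 & ~p4)) | (p0 | ~(p0 | p0 & ~p4)) & p1
= ~~(~p0 & ~(p0 & ~p4)) | (p0 | ~p0) & p1   (absorption)
= ~(p0 | p0 & ~p4) | (p0 | ~p0) & p1   (De Morgan)
= ~(p0 | p0 & ~p4) | p1   (complement / identity)
= ~p0 | p1   (absorption)

~p0 | p1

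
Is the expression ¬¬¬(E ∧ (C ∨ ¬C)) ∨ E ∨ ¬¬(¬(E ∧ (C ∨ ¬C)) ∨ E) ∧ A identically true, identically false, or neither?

¬¬¬(E ∧ (C ∨ ¬C)) ∨ E ∨ ¬¬(¬(E ∧ (C ∨ ¬C)) ∨ E) ∧ A
= ¬(E ∧ (C ∨ ¬C)) ∨ E ∨ ¬¬(¬(E ∧ (C ∨ ¬C)) ∨ E) ∧ A   [double negation]
= ¬(E ∧ (C ∨ ¬C)) ∨ E ∨ (¬(E ∧ (C ∨ ¬C)) ∨ E) ∧ A   [double negation]
= ¬(E ∧ (C ∨ ¬C)) ∨ E   [absorption]
= ¬E ∨ E   [complement / identity]
= True   [complement]

identically true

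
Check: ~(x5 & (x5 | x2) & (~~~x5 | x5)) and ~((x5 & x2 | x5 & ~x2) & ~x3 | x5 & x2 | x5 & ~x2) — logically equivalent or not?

Yes

E1: ~(x5 & (x5 | x2) & (~~~x5 | x5))
    = ~(x5 & (x5 | x2) & (~x5 | x5))   (double negation)
    = ~(x5 & (~x5 | x5))   (absorption)
    = ~x5   (complement / identity)
E2: ~((x5 & x2 | x5 & ~x2) & ~x3 | x5 & x2 | x5 & ~x2)
    = ~(x5 & x2 | x5 & ~x2)   (absorption)
    = ~x5   (distribution)
Both reduce to ~x5, so they are equivalent.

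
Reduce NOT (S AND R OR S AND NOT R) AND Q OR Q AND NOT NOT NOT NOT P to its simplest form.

NOT (S AND R OR S AND NOT R) AND Q OR Q AND NOT NOT NOT NOT P
= NOT S AND Q OR Q AND NOT NOT NOT NOT P   [distribution]
= NOT S AND Q OR Q AND NOT NOT P   [double negation]
= Q AND (NOT S OR NOT NOT P)   [distribution]
= Q AND (NOT S OR P)   [double negation]

Q AND (NOT S OR P)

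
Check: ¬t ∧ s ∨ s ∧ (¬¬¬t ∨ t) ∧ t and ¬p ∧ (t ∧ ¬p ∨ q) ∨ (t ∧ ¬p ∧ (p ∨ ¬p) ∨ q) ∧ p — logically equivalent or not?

E1: ¬t ∧ s ∨ s ∧ (¬¬¬t ∨ t) ∧ t
    = ¬t ∧ s ∨ s ∧ (¬t ∨ t) ∧ t   (double negation)
    = ¬t ∧ s ∨ s ∧ t   (complement / identity)
    = s   (distribution)
E2: ¬p ∧ (t ∧ ¬p ∨ q) ∨ (t ∧ ¬p ∧ (p ∨ ¬p) ∨ q) ∧ p
    = ¬p ∧ (t ∧ ¬p ∨ q) ∨ (t ∧ ¬p ∨ q) ∧ p   (complement / identity)
    = t ∧ ¬p ∨ q   (distribution)
These differ: at p=0, q=0, s=1, t=0, E1 = 1 but E2 = 0.

No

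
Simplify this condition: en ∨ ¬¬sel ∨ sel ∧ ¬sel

en ∨ sel

en ∨ ¬¬sel ∨ sel ∧ ¬sel
= en ∨ ¬¬sel
= en ∨ sel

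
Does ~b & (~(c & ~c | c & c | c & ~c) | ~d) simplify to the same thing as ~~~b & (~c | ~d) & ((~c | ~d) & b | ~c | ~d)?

E1: ~b & (~(c & ~c | c & c | c & ~c) | ~d)
    = ~b & (~(c & c | c & ~c) | ~d)
    = ~b & (~c | ~d)
E2: ~~~b & (~c | ~d) & ((~c | ~d) & b | ~c | ~d)
    = ~~~b & (~c | ~d) & (~c | ~d)
    = ~b & (~c | ~d) & (~c | ~d)
    = ~b & (~c | ~d)
Both reduce to ~b & (~c | ~d), so they are equivalent.

Yes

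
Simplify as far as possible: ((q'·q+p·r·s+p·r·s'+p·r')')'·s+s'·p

p

((q'·q+p·r·s+p·r·s'+p·r')')'·s+s'·p
= ((p·r·s+p·r·s'+p·r')')'·s+s'·p   (complement / identity)
= ((p·r+p·r')')'·s+s'·p   (distribution)
= (p')'·s+s'·p   (distribution)
= p·s+s'·p   (double negation)
= p   (distribution)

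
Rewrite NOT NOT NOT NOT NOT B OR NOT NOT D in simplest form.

NOT NOT NOT NOT NOT B OR NOT NOT D
= NOT NOT NOT NOT NOT B OR D   [double negation]
= NOT NOT NOT B OR D   [double negation]
= NOT B OR D   [double negation]

NOT B OR D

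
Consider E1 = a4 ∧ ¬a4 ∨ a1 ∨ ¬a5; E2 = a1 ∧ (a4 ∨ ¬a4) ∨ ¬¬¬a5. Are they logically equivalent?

E1: a4 ∧ ¬a4 ∨ a1 ∨ ¬a5
    = a1 ∨ ¬a5   (complement / identity)
E2: a1 ∧ (a4 ∨ ¬a4) ∨ ¬¬¬a5
    = a1 ∧ (a4 ∨ ¬a4) ∨ ¬a5   (double negation)
    = a1 ∨ ¬a5   (complement / identity)
Both reduce to a1 ∨ ¬a5, so they are equivalent.

Yes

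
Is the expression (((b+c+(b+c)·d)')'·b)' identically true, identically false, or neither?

(((b+c+(b+c)·d)')'·b)'
= (((b+c)')'·b)'   (absorption)
= ((b+c)·b)'   (double negation)
= b'   (absorption)
This depends on b, so it is not a constant.

neither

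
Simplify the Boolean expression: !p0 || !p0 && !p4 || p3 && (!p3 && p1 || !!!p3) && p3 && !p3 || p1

!p0 || p1

!p0 || !p0 && !p4 || p3 && (!p3 && p1 || !!!p3) && p3 && !p3 || p1
= !p0 || p3 && (!p3 && p1 || !!!p3) && p3 && !p3 || p1   (absorption)
= !p0 || p3 && (!p3 && p1 || !p3) && p3 && !p3 || p1   (double negation)
= !p0 || p3 && !p3 && p3 && !p3 || p1   (absorption)
= !p0 || p3 && !p3 || p1   (idempotence)
= !p0 || p1   (complement / identity)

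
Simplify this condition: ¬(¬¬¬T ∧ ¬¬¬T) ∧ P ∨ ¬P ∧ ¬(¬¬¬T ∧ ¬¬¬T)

T

¬(¬¬¬T ∧ ¬¬¬T) ∧ P ∨ ¬P ∧ ¬(¬¬¬T ∧ ¬¬¬T)
= ¬(¬¬¬T ∧ ¬¬¬T)   (distribution)
= ¬¬¬¬T   (idempotence)
= ¬¬T   (double negation)
= T   (double negation)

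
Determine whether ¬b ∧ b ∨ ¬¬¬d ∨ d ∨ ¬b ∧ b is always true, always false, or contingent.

¬b ∧ b ∨ ¬¬¬d ∨ d ∨ ¬b ∧ b
= ¬b ∧ b ∨ ¬d ∨ d ∨ ¬b ∧ b   (double negation)
= ¬b ∧ b ∨ ¬d ∨ d   (complement / identity)
= ¬d ∨ d   (complement / identity)
= True   (complement)

always true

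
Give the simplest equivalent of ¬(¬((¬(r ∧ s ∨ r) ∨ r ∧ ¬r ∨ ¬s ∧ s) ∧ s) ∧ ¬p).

¬(¬((¬(r ∧ s ∨ r) ∨ r ∧ ¬r ∨ ¬s ∧ s) ∧ s) ∧ ¬p)
= ¬(¬((¬(r ∧ s ∨ r) ∨ r ∧ ¬r) ∧ s) ∧ ¬p)   [complement / identity]
= ¬(¬(¬(r ∧ s ∨ r) ∧ s) ∧ ¬p)   [complement / identity]
= ¬(r ∧ s ∨ r) ∧ s ∨ p   [De Morgan]
= ¬r ∧ s ∨ p   [absorption]

¬r ∧ s ∨ p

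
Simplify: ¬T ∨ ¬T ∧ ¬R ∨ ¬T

¬T

¬T ∨ ¬T ∧ ¬R ∨ ¬T
= ¬T ∨ ¬T   [absorption]
= ¬T   [idempotence]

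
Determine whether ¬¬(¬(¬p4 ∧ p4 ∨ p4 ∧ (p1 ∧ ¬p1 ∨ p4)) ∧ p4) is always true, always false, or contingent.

¬¬(¬(¬p4 ∧ p4 ∨ p4 ∧ (p1 ∧ ¬p1 ∨ p4)) ∧ p4)
= ¬¬(¬(¬p4 ∧ p4 ∨ p4 ∧ p4) ∧ p4)   — complement / identity
= ¬¬(¬p4 ∧ p4)   — distribution
= ¬p4 ∧ p4   — double negation
= False   — complement

always false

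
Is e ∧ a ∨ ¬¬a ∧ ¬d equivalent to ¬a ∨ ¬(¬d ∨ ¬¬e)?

No

E1: e ∧ a ∨ ¬¬a ∧ ¬d
    = e ∧ a ∨ a ∧ ¬d   [double negation]
    = a ∧ (e ∨ ¬d)   [distribution]
E2: ¬a ∨ ¬(¬d ∨ ¬¬e)
    = ¬a ∨ d ∧ ¬e   [De Morgan]
These differ: at a=0, d=0, e=0, E1 = 0 but E2 = 1.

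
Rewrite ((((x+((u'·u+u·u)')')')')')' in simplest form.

x+u

((((x+((u'·u+u·u)')')')')')'
= ((x+((u'·u+u·u)')')')'
= x+((u'·u+u·u)')'
= x+(u')'
= x+u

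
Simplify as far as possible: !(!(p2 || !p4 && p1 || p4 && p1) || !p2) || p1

!(!(p2 || !p4 && p1 || p4 && p1) || !p2) || p1
= (p2 || !p4 && p1 || p4 && p1) && p2 || p1   (De Morgan)
= (p2 || p1) && p2 || p1   (distribution)
= p2 || p1   (absorption)

p2 || p1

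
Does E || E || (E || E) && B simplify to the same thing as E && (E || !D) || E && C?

Yes

E1: E || E || (E || E) && B
    = E || E
    = E
E2: E && (E || !D) || E && C
    = E || E && C
    = E
Both reduce to E, so they are equivalent.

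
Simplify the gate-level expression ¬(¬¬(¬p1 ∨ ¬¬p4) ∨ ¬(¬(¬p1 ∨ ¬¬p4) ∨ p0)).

¬(¬¬(¬p1 ∨ ¬¬p4) ∨ ¬(¬(¬p1 ∨ ¬¬p4) ∨ p0))
= ¬(¬p1 ∨ ¬¬p4) ∧ (¬(¬p1 ∨ ¬¬p4) ∨ p0)   (De Morgan)
= ¬(¬p1 ∨ ¬¬p4)   (absorption)
= p1 ∧ ¬p4   (De Morgan)

p1 ∧ ¬p4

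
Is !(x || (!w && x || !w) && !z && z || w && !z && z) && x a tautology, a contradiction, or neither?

contradiction

!(x || (!w && x || !w) && !z && z || w && !z && z) && x
= !(x || !w && !z && z || w && !z && z) && x   — absorption
= !(x || !z && z) && x   — distribution
= !x && x   — complement / identity
= false   — complement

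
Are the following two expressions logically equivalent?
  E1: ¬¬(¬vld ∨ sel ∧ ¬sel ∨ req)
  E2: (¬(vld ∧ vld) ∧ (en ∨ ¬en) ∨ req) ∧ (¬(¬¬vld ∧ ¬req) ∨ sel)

Yes

E1: ¬¬(¬vld ∨ sel ∧ ¬sel ∨ req)
    = ¬¬(¬vld ∨ req)   [complement / identity]
    = ¬vld ∨ req   [double negation]
E2: (¬(vld ∧ vld) ∧ (en ∨ ¬en) ∨ req) ∧ (¬(¬¬vld ∧ ¬req) ∨ sel)
    = (¬vld ∧ (en ∨ ¬en) ∨ req) ∧ (¬(¬¬vld ∧ ¬req) ∨ sel)   [idempotence]
    = (¬vld ∨ req) ∧ (¬(¬¬vld ∧ ¬req) ∨ sel)   [complement / identity]
    = (¬vld ∨ req) ∧ (¬vld ∨ req ∨ sel)   [De Morgan]
    = ¬vld ∨ req   [absorption]
Both reduce to ¬vld ∨ req, so they are equivalent.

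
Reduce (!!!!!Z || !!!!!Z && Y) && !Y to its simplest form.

!Z && !Y

(!!!!!Z || !!!!!Z && Y) && !Y
= !!!!!Z && !Y   (absorption)
= !!!Z && !Y   (double negation)
= !Z && !Y   (double negation)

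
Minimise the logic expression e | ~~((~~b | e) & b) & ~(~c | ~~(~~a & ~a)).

e | b & c

e | ~~((~~b | e) & b) & ~(~c | ~~(~~a & ~a))
= e | ~~((~~b | e) & b) & ~(~c | ~(~a | a))
= e | ~~((b | e) & b) & ~(~c | ~(~a | a))
= e | ~~((b | e) & b) & c & (~a | a)
= e | (b | e) & b & c & (~a | a)
= e | b & c & (~a | a)
= e | b & c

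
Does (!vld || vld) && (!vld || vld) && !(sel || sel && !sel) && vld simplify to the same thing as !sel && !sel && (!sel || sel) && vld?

Yes

E1: (!vld || vld) && (!vld || vld) && !(sel || sel && !sel) && vld
    = (!vld || vld) && (!vld || vld) && !sel && vld
    = (!vld || vld) && !sel && vld
    = !sel && vld
E2: !sel && !sel && (!sel || sel) && vld
    = !sel && !sel && vld
    = !sel && vld
Both reduce to !sel && vld, so they are equivalent.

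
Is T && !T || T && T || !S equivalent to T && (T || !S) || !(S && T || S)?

E1: T && !T || T && T || !S
    = T || !S
E2: T && (T || !S) || !(S && T || S)
    = T || !(S && T || S)
    = T || !S
Both reduce to T || !S, so they are equivalent.

Yes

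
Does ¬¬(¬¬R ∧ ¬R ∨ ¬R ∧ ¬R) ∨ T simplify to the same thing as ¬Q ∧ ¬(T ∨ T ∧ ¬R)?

E1: ¬¬(¬¬R ∧ ¬R ∨ ¬R ∧ ¬R) ∨ T
    = ¬¬(R ∧ ¬R ∨ ¬R ∧ ¬R) ∨ T   — double negation
    = ¬¬¬R ∨ T   — distribution
    = ¬R ∨ T   — double negation
E2: ¬Q ∧ ¬(T ∨ T ∧ ¬R)
    = ¬Q ∧ ¬T   — absorption
These differ: at Q=1, R=0, T=1, E1 = 1 but E2 = 0.

No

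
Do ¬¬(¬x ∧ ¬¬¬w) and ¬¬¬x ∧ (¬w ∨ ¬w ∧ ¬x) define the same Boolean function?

E1: ¬¬(¬x ∧ ¬¬¬w)
    = ¬¬(¬x ∧ ¬w)
    = ¬x ∧ ¬w
E2: ¬¬¬x ∧ (¬w ∨ ¬w ∧ ¬x)
    = ¬x ∧ (¬w ∨ ¬w ∧ ¬x)
    = ¬x ∧ ¬w
Both reduce to ¬x ∧ ¬w, so they are equivalent.

Yes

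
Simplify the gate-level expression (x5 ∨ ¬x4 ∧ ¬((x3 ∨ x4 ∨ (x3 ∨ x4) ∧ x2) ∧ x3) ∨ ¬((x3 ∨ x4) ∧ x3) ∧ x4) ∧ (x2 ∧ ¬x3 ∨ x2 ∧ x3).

(x5 ∨ ¬x3) ∧ x2

(x5 ∨ ¬x4 ∧ ¬((x3 ∨ x4 ∨ (x3 ∨ x4) ∧ x2) ∧ x3) ∨ ¬((x3 ∨ x4) ∧ x3) ∧ x4) ∧ (x2 ∧ ¬x3 ∨ x2 ∧ x3)
= (x5 ∨ ¬x4 ∧ ¬((x3 ∨ x4) ∧ x3) ∨ ¬((x3 ∨ x4) ∧ x3) ∧ x4) ∧ (x2 ∧ ¬x3 ∨ x2 ∧ x3)   — absorption
= (x5 ∨ ¬((x3 ∨ x4) ∧ x3)) ∧ (x2 ∧ ¬x3 ∨ x2 ∧ x3)   — distribution
= (x5 ∨ ¬x3) ∧ (x2 ∧ ¬x3 ∨ x2 ∧ x3)   — absorption
= (x5 ∨ ¬x3) ∧ x2   — distribution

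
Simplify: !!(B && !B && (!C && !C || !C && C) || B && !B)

!!(B && !B && (!C && !C || !C && C) || B && !B)
= !!(B && !B && !C || B && !B)   — distribution
= !!(B && !B)   — absorption
= B && !B   — double negation
= false   — complement

false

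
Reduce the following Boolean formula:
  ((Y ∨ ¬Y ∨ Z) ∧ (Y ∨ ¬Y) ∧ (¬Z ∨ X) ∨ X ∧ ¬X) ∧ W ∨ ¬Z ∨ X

((Y ∨ ¬Y ∨ Z) ∧ (Y ∨ ¬Y) ∧ (¬Z ∨ X) ∨ X ∧ ¬X) ∧ W ∨ ¬Z ∨ X
= ((Y ∨ ¬Y) ∧ (¬Z ∨ X) ∨ X ∧ ¬X) ∧ W ∨ ¬Z ∨ X   (absorption)
= (Y ∨ ¬Y) ∧ (¬Z ∨ X) ∧ W ∨ ¬Z ∨ X   (complement / identity)
= (¬Z ∨ X) ∧ W ∨ ¬Z ∨ X   (complement / identity)
= ¬Z ∨ X   (absorption)

¬Z ∨ X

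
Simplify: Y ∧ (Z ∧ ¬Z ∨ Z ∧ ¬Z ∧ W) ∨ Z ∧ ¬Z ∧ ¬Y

False

Y ∧ (Z ∧ ¬Z ∨ Z ∧ ¬Z ∧ W) ∨ Z ∧ ¬Z ∧ ¬Y
= Y ∧ Z ∧ ¬Z ∨ Z ∧ ¬Z ∧ ¬Y
= (Y ∨ ¬Y) ∧ Z ∧ ¬Z
= Z ∧ ¬Z
= False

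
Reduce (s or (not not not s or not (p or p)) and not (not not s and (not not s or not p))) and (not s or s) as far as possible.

True

(s or (not not not s or not (p or p)) and not (not not s and (not not s or not p))) and (not s or s)
= (s or (not not not s or not (p or p)) and not not not s) and (not s or s)   — absorption
= (s or (not not not s or not p) and not not not s) and (not s or s)   — idempotence
= (s or not not not s) and (not s or s)   — absorption
= (s or not s) and (not s or s)   — double negation
= not s or s   — complement / identity
= True   — complement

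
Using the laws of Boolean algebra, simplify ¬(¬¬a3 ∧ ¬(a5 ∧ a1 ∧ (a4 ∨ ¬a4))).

¬a3 ∨ a5 ∧ a1

¬(¬¬a3 ∧ ¬(a5 ∧ a1 ∧ (a4 ∨ ¬a4)))
= ¬(¬¬a3 ∧ ¬(a5 ∧ a1))
= ¬a3 ∨ a5 ∧ a1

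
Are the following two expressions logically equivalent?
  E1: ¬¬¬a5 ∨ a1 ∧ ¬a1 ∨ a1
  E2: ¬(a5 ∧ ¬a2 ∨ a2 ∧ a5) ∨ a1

Yes

E1: ¬¬¬a5 ∨ a1 ∧ ¬a1 ∨ a1
    = ¬¬¬a5 ∨ a1   — complement / identity
    = ¬a5 ∨ a1   — double negation
E2: ¬(a5 ∧ ¬a2 ∨ a2 ∧ a5) ∨ a1
    = ¬a5 ∨ a1   — distribution
Both reduce to ¬a5 ∨ a1, so they are equivalent.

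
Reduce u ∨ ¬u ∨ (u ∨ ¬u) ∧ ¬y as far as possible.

True

u ∨ ¬u ∨ (u ∨ ¬u) ∧ ¬y
= u ∨ ¬u   (absorption)
= True   (complement)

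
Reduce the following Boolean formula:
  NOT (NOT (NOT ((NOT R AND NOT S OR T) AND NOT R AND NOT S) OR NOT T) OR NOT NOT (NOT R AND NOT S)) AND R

NOT (NOT (NOT ((NOT R AND NOT S OR T) AND NOT R AND NOT S) OR NOT T) OR NOT NOT (NOT R AND NOT S)) AND R
= NOT (NOT (NOT (NOT R AND NOT S) OR NOT T) OR NOT NOT (NOT R AND NOT S)) AND R   (absorption)
= (NOT (NOT R AND NOT S) OR NOT T) AND NOT (NOT R AND NOT S) AND R   (De Morgan)
= NOT (NOT R AND NOT S) AND R   (absorption)
= (R OR S) AND R   (De Morgan)
= R   (absorption)

R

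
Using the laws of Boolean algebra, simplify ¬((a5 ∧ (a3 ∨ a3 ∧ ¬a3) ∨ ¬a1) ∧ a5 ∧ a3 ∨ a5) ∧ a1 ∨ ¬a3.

¬((a5 ∧ (a3 ∨ a3 ∧ ¬a3) ∨ ¬a1) ∧ a5 ∧ a3 ∨ a5) ∧ a1 ∨ ¬a3
= ¬((a5 ∧ a3 ∨ ¬a1) ∧ a5 ∧ a3 ∨ a5) ∧ a1 ∨ ¬a3   (complement / identity)
= ¬(a5 ∧ a3 ∨ a5) ∧ a1 ∨ ¬a3   (absorption)
= ¬a5 ∧ a1 ∨ ¬a3   (absorption)

¬a5 ∧ a1 ∨ ¬a3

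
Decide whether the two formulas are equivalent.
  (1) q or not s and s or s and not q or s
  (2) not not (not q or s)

No

E1: q or not s and s or s and not q or s
    = q or not s and s or s   (absorption)
    = q or s   (complement / identity)
E2: not not (not q or s)
    = not q or s   (double negation)
These differ: at q=1, s=0, E1 = 1 but E2 = 0.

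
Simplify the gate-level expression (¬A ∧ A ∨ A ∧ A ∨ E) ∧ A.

A

(¬A ∧ A ∨ A ∧ A ∨ E) ∧ A
= (A ∨ E) ∧ A   (distribution)
= A   (absorption)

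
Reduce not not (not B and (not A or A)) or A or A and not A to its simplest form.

not B or A

not not (not B and (not A or A)) or A or A and not A
= not not not B or A or A and not A   — complement / identity
= not B or A or A and not A   — double negation
= not B or A   — complement / identity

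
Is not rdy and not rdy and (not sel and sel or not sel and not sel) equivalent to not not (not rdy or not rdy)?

E1: not rdy and not rdy and (not sel and sel or not sel and not sel)
    = not rdy and (not sel and sel or not sel and not sel)   [idempotence]
    = not rdy and not sel   [distribution]
E2: not not (not rdy or not rdy)
    = not not not rdy   [idempotence]
    = not rdy   [double negation]
These differ: at rdy=0, sel=1, E1 = 0 but E2 = 1.

No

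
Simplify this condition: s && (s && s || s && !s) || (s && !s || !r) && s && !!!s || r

s || r

s && (s && s || s && !s) || (s && !s || !r) && s && !!!s || r
= s && s || (s && !s || !r) && s && !!!s || r   (distribution)
= s && s || (s && !s || !r) && s && !s || r   (double negation)
= s && s || s && !s || r   (absorption)
= s || r   (distribution)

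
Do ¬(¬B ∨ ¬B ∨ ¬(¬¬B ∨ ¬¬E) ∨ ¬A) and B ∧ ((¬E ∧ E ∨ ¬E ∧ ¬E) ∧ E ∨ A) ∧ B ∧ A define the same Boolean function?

E1: ¬(¬B ∨ ¬B ∨ ¬(¬¬B ∨ ¬¬E) ∨ ¬A)
    = ¬(¬B ∨ ¬B ∨ ¬B ∧ ¬E ∨ ¬A)   [De Morgan]
    = ¬(¬B ∨ ¬B ∧ ¬E ∨ ¬A)   [idempotence]
    = ¬(¬B ∨ ¬A)   [absorption]
    = B ∧ A   [De Morgan]
E2: B ∧ ((¬E ∧ E ∨ ¬E ∧ ¬E) ∧ E ∨ A) ∧ B ∧ A
    = B ∧ (¬E ∧ E ∨ A) ∧ B ∧ A   [distribution]
    = B ∧ A ∧ B ∧ A   [complement / identity]
    = B ∧ A   [idempotence]
Both reduce to B ∧ A, so they are equivalent.

Yes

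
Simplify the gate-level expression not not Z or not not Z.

Z

not not Z or not not Z
= not not Z   (idempotence)
= Z   (double negation)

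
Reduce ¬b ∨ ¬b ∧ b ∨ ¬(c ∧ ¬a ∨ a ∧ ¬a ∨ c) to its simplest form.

¬b ∨ ¬c

¬b ∨ ¬b ∧ b ∨ ¬(c ∧ ¬a ∨ a ∧ ¬a ∨ c)
= ¬b ∨ ¬(c ∧ ¬a ∨ a ∧ ¬a ∨ c)
= ¬b ∨ ¬(c ∧ ¬a ∨ c)
= ¬b ∨ ¬c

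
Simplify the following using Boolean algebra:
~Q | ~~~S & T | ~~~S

~Q | ~~~S & T | ~~~S
= ~Q | ~~~S   [absorption]
= ~Q | ~S   [double negation]

~Q | ~S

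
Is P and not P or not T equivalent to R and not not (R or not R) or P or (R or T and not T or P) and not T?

No

E1: P and not P or not T
    = not T   — complement / identity
E2: R and not not (R or not R) or P or (R or T and not T or P) and not T
    = R and not not (R or not R) or P or (R or P) and not T   — complement / identity
    = R and (R or not R) or P or (R or P) and not T   — double negation
    = R or P or (R or P) and not T   — complement / identity
    = R or P   — absorption
These differ: at P=1, R=1, T=1, E1 = 0 but E2 = 1.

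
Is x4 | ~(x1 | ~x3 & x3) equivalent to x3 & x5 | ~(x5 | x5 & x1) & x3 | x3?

No

E1: x4 | ~(x1 | ~x3 & x3)
    = x4 | ~x1   [complement / identity]
E2: x3 & x5 | ~(x5 | x5 & x1) & x3 | x3
    = (x5 | ~(x5 | x5 & x1)) & x3 | x3   [distribution]
    = (x5 | ~x5) & x3 | x3   [absorption]
    = x3 | x3   [complement / identity]
    = x3   [idempotence]
These differ: at x1=1, x3=0, x4=1, x5=0, E1 = 1 but E2 = 0.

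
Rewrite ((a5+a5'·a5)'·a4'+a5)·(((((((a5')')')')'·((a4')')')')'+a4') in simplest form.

((a5+a5'·a5)'·a4'+a5)·(((((((a5')')')')'·((a4')')')')'+a4')
= (a5'·a4'+a5)·(((((((a5')')')')'·((a4')')')')'+a4')
= (a5'·a4'+a5)·(((((a5')')')'+(a4')')'+a4')
= (a5'·a4'+a5)·(((a5')'+(a4')')'+a4')
= (a5'·a4'+a5)·(a5'·a4'+a4')
= a5·a4'+a5'·a4'
= a4'

a4'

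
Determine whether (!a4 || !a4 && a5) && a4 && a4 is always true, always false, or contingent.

always false

(!a4 || !a4 && a5) && a4 && a4
= (!a4 || !a4 && a5) && a4   — idempotence
= !a4 && a4   — absorption
= false   — complement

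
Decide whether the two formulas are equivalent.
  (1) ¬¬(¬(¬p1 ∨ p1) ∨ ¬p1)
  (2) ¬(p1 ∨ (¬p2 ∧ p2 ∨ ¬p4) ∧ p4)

E1: ¬¬(¬(¬p1 ∨ p1) ∨ ¬p1)
    = ¬((¬p1 ∨ p1) ∧ p1)   [De Morgan]
    = ¬p1   [complement / identity]
E2: ¬(p1 ∨ (¬p2 ∧ p2 ∨ ¬p4) ∧ p4)
    = ¬(p1 ∨ ¬p4 ∧ p4)   [complement / identity]
    = ¬p1   [complement / identity]
Both reduce to ¬p1, so they are equivalent.

Yes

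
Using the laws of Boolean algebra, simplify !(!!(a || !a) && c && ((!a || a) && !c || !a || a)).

!c

!(!!(a || !a) && c && ((!a || a) && !c || !a || a))
= !((a || !a) && c && ((!a || a) && !c || !a || a))
= !((a || !a) && c && (!a || a))
= !(c && (!a || a))
= !c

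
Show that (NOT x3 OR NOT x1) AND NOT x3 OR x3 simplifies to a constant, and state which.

(NOT x3 OR NOT x1) AND NOT x3 OR x3
= NOT x3 OR x3   [absorption]
= TRUE   [complement]

TRUE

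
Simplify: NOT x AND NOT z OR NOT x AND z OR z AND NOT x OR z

NOT x OR z

NOT x AND NOT z OR NOT x AND z OR z AND NOT x OR z
= NOT x AND NOT z OR NOT x AND z OR z   — absorption
= NOT x OR z   — distribution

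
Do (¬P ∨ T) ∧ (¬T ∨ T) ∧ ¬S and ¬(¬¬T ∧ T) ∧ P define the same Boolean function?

No

E1: (¬P ∨ T) ∧ (¬T ∨ T) ∧ ¬S
    = (¬P ∨ T) ∧ ¬S
E2: ¬(¬¬T ∧ T) ∧ P
    = ¬(T ∧ T) ∧ P
    = ¬T ∧ P
These differ: at P=0, S=0, T=1, E1 = 1 but E2 = 0.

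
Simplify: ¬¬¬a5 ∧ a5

False

¬¬¬a5 ∧ a5
= ¬a5 ∧ a5
= False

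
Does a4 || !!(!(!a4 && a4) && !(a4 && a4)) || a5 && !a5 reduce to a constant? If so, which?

a4 || !!(!(!a4 && a4) && !(a4 && a4)) || a5 && !a5
= a4 || !!(!(!a4 && a4) && !(a4 && a4))   — complement / identity
= a4 || !(!a4 && a4 || a4 && a4)   — De Morgan
= a4 || !a4   — distribution
= true   — complement

yes, True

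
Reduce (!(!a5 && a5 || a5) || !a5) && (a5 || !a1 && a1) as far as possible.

(!(!a5 && a5 || a5) || !a5) && (a5 || !a1 && a1)
= (!a5 || !a5) && (a5 || !a1 && a1)
= !a5 && (a5 || !a1 && a1)
= !a5 && a5
= false

false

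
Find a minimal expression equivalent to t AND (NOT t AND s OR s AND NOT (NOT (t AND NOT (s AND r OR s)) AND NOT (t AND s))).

t AND (NOT t AND s OR s AND NOT (NOT (t AND NOT (s AND r OR s)) AND NOT (t AND s)))
= t AND (NOT t AND s OR s AND NOT (NOT (t AND NOT s) AND NOT (t AND s)))   (absorption)
= t AND (NOT t AND s OR s AND (t AND NOT s OR t AND s))   (De Morgan)
= t AND (NOT t AND s OR s AND t)   (distribution)
= t AND s   (distribution)

t AND s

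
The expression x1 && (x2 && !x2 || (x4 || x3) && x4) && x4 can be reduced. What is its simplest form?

x1 && (x2 && !x2 || (x4 || x3) && x4) && x4
= x1 && (x2 && !x2 || x4) && x4   — absorption
= x1 && x4 && x4   — complement / identity
= x1 && x4   — idempotence

x1 && x4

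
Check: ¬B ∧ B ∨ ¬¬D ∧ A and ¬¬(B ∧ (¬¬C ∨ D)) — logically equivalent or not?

E1: ¬B ∧ B ∨ ¬¬D ∧ A
    = ¬¬D ∧ A   (complement / identity)
    = D ∧ A   (double negation)
E2: ¬¬(B ∧ (¬¬C ∨ D))
    = B ∧ (¬¬C ∨ D)   (double negation)
    = B ∧ (C ∨ D)   (double negation)
These differ: at A=1, B=0, C=1, D=1, E1 = 1 but E2 = 0.

No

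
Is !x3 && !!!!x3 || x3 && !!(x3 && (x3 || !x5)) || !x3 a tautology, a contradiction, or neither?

tautology

!x3 && !!!!x3 || x3 && !!(x3 && (x3 || !x5)) || !x3
= !x3 && !!!!x3 || x3 && !!x3 || !x3   (absorption)
= !x3 && !!x3 || x3 && !!x3 || !x3   (double negation)
= !!x3 || !x3   (distribution)
= x3 || !x3   (double negation)
= true   (complement)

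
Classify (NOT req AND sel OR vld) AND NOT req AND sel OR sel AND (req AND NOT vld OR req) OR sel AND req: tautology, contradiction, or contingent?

(NOT req AND sel OR vld) AND NOT req AND sel OR sel AND (req AND NOT vld OR req) OR sel AND req
= (NOT req AND sel OR vld) AND NOT req AND sel OR sel AND req OR sel AND req
= NOT req AND sel OR sel AND req OR sel AND req
= NOT req AND sel OR sel AND req
= sel
This depends on sel, so it is not a constant.

contingent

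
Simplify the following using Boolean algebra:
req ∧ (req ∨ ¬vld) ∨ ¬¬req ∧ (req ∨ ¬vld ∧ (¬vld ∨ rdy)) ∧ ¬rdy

req

req ∧ (req ∨ ¬vld) ∨ ¬¬req ∧ (req ∨ ¬vld ∧ (¬vld ∨ rdy)) ∧ ¬rdy
= req ∧ (req ∨ ¬vld) ∨ ¬¬req ∧ (req ∨ ¬vld) ∧ ¬rdy   (absorption)
= req ∧ (req ∨ ¬vld) ∨ req ∧ (req ∨ ¬vld) ∧ ¬rdy   (double negation)
= req ∧ (req ∨ ¬vld)   (absorption)
= req   (absorption)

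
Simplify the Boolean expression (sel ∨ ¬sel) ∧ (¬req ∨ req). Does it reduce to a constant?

(sel ∨ ¬sel) ∧ (¬req ∨ req)
= sel ∨ ¬sel   (complement / identity)
= True   (complement)

True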